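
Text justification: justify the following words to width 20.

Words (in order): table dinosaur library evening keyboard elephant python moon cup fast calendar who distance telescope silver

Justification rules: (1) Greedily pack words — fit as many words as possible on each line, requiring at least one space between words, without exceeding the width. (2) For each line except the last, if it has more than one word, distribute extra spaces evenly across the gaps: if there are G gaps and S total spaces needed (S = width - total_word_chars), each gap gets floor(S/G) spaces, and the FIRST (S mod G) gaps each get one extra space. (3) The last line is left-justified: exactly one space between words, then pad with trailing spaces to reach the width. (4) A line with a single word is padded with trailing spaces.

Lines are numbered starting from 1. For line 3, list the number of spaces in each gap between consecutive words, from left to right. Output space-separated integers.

Answer: 4

Derivation:
Line 1: ['table', 'dinosaur'] (min_width=14, slack=6)
Line 2: ['library', 'evening'] (min_width=15, slack=5)
Line 3: ['keyboard', 'elephant'] (min_width=17, slack=3)
Line 4: ['python', 'moon', 'cup', 'fast'] (min_width=20, slack=0)
Line 5: ['calendar', 'who'] (min_width=12, slack=8)
Line 6: ['distance', 'telescope'] (min_width=18, slack=2)
Line 7: ['silver'] (min_width=6, slack=14)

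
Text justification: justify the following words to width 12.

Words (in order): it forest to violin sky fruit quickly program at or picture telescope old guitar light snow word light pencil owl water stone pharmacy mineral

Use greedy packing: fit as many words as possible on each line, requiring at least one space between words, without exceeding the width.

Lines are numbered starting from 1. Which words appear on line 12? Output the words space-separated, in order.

Line 1: ['it', 'forest', 'to'] (min_width=12, slack=0)
Line 2: ['violin', 'sky'] (min_width=10, slack=2)
Line 3: ['fruit'] (min_width=5, slack=7)
Line 4: ['quickly'] (min_width=7, slack=5)
Line 5: ['program', 'at'] (min_width=10, slack=2)
Line 6: ['or', 'picture'] (min_width=10, slack=2)
Line 7: ['telescope'] (min_width=9, slack=3)
Line 8: ['old', 'guitar'] (min_width=10, slack=2)
Line 9: ['light', 'snow'] (min_width=10, slack=2)
Line 10: ['word', 'light'] (min_width=10, slack=2)
Line 11: ['pencil', 'owl'] (min_width=10, slack=2)
Line 12: ['water', 'stone'] (min_width=11, slack=1)
Line 13: ['pharmacy'] (min_width=8, slack=4)
Line 14: ['mineral'] (min_width=7, slack=5)

Answer: water stone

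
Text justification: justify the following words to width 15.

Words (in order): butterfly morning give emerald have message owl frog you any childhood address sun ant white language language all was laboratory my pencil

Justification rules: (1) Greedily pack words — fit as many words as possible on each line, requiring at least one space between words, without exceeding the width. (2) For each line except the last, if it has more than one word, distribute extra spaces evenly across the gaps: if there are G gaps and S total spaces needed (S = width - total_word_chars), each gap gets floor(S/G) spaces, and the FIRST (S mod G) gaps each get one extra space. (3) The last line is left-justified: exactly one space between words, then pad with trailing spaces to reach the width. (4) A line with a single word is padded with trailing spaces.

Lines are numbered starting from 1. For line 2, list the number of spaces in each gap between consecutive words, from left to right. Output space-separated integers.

Line 1: ['butterfly'] (min_width=9, slack=6)
Line 2: ['morning', 'give'] (min_width=12, slack=3)
Line 3: ['emerald', 'have'] (min_width=12, slack=3)
Line 4: ['message', 'owl'] (min_width=11, slack=4)
Line 5: ['frog', 'you', 'any'] (min_width=12, slack=3)
Line 6: ['childhood'] (min_width=9, slack=6)
Line 7: ['address', 'sun', 'ant'] (min_width=15, slack=0)
Line 8: ['white', 'language'] (min_width=14, slack=1)
Line 9: ['language', 'all'] (min_width=12, slack=3)
Line 10: ['was', 'laboratory'] (min_width=14, slack=1)
Line 11: ['my', 'pencil'] (min_width=9, slack=6)

Answer: 4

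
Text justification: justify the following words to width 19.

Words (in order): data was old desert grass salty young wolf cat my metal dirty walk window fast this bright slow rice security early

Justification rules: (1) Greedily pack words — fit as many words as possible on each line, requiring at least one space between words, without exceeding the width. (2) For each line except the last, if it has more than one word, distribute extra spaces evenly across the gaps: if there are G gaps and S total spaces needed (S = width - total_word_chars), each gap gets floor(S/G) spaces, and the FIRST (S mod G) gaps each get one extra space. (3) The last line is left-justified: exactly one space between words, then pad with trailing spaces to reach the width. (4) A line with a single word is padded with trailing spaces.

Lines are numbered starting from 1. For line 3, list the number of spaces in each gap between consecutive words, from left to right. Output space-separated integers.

Answer: 2 2 1

Derivation:
Line 1: ['data', 'was', 'old', 'desert'] (min_width=19, slack=0)
Line 2: ['grass', 'salty', 'young'] (min_width=17, slack=2)
Line 3: ['wolf', 'cat', 'my', 'metal'] (min_width=17, slack=2)
Line 4: ['dirty', 'walk', 'window'] (min_width=17, slack=2)
Line 5: ['fast', 'this', 'bright'] (min_width=16, slack=3)
Line 6: ['slow', 'rice', 'security'] (min_width=18, slack=1)
Line 7: ['early'] (min_width=5, slack=14)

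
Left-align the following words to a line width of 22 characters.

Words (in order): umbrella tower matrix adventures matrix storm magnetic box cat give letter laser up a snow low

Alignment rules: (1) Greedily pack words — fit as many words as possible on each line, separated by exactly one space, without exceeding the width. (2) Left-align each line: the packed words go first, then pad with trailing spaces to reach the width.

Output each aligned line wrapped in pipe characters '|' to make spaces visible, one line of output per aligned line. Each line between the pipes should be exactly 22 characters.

Line 1: ['umbrella', 'tower', 'matrix'] (min_width=21, slack=1)
Line 2: ['adventures', 'matrix'] (min_width=17, slack=5)
Line 3: ['storm', 'magnetic', 'box', 'cat'] (min_width=22, slack=0)
Line 4: ['give', 'letter', 'laser', 'up', 'a'] (min_width=22, slack=0)
Line 5: ['snow', 'low'] (min_width=8, slack=14)

Answer: |umbrella tower matrix |
|adventures matrix     |
|storm magnetic box cat|
|give letter laser up a|
|snow low              |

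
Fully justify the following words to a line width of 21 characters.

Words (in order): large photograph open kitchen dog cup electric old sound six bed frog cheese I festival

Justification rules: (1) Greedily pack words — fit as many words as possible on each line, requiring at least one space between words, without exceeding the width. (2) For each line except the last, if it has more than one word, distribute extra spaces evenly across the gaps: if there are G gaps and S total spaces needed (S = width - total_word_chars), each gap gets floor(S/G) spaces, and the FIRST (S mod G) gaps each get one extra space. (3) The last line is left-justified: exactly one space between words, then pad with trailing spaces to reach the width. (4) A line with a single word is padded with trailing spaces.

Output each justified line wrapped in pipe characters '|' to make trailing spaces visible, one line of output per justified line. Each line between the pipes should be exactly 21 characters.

Line 1: ['large', 'photograph', 'open'] (min_width=21, slack=0)
Line 2: ['kitchen', 'dog', 'cup'] (min_width=15, slack=6)
Line 3: ['electric', 'old', 'sound'] (min_width=18, slack=3)
Line 4: ['six', 'bed', 'frog', 'cheese', 'I'] (min_width=21, slack=0)
Line 5: ['festival'] (min_width=8, slack=13)

Answer: |large photograph open|
|kitchen    dog    cup|
|electric   old  sound|
|six bed frog cheese I|
|festival             |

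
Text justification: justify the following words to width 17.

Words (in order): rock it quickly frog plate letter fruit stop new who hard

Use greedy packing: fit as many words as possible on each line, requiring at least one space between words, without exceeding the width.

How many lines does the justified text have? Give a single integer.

Line 1: ['rock', 'it', 'quickly'] (min_width=15, slack=2)
Line 2: ['frog', 'plate', 'letter'] (min_width=17, slack=0)
Line 3: ['fruit', 'stop', 'new'] (min_width=14, slack=3)
Line 4: ['who', 'hard'] (min_width=8, slack=9)
Total lines: 4

Answer: 4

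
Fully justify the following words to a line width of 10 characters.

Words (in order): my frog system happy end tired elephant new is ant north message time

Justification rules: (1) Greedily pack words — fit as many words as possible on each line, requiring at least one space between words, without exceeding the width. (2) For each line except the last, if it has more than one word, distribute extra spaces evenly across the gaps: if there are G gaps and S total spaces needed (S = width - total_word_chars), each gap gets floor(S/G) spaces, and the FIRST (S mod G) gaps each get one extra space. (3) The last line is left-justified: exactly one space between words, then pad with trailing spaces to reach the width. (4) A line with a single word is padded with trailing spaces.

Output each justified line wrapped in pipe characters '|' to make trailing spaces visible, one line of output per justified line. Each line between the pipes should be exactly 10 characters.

Line 1: ['my', 'frog'] (min_width=7, slack=3)
Line 2: ['system'] (min_width=6, slack=4)
Line 3: ['happy', 'end'] (min_width=9, slack=1)
Line 4: ['tired'] (min_width=5, slack=5)
Line 5: ['elephant'] (min_width=8, slack=2)
Line 6: ['new', 'is', 'ant'] (min_width=10, slack=0)
Line 7: ['north'] (min_width=5, slack=5)
Line 8: ['message'] (min_width=7, slack=3)
Line 9: ['time'] (min_width=4, slack=6)

Answer: |my    frog|
|system    |
|happy  end|
|tired     |
|elephant  |
|new is ant|
|north     |
|message   |
|time      |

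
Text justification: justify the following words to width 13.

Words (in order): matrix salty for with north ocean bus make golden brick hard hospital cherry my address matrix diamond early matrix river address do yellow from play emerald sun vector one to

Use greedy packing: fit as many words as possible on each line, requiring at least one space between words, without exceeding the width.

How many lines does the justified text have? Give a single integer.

Line 1: ['matrix', 'salty'] (min_width=12, slack=1)
Line 2: ['for', 'with'] (min_width=8, slack=5)
Line 3: ['north', 'ocean'] (min_width=11, slack=2)
Line 4: ['bus', 'make'] (min_width=8, slack=5)
Line 5: ['golden', 'brick'] (min_width=12, slack=1)
Line 6: ['hard', 'hospital'] (min_width=13, slack=0)
Line 7: ['cherry', 'my'] (min_width=9, slack=4)
Line 8: ['address'] (min_width=7, slack=6)
Line 9: ['matrix'] (min_width=6, slack=7)
Line 10: ['diamond', 'early'] (min_width=13, slack=0)
Line 11: ['matrix', 'river'] (min_width=12, slack=1)
Line 12: ['address', 'do'] (min_width=10, slack=3)
Line 13: ['yellow', 'from'] (min_width=11, slack=2)
Line 14: ['play', 'emerald'] (min_width=12, slack=1)
Line 15: ['sun', 'vector'] (min_width=10, slack=3)
Line 16: ['one', 'to'] (min_width=6, slack=7)
Total lines: 16

Answer: 16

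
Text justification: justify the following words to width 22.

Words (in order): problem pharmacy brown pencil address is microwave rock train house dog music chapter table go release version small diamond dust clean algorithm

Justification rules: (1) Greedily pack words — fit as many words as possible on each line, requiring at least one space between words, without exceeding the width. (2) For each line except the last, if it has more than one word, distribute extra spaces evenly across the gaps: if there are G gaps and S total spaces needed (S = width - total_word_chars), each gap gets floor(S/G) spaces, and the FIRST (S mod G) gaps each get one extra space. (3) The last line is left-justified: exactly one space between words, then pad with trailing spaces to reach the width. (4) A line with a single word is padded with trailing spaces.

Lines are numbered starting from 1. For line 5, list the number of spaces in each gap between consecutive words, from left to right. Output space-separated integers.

Line 1: ['problem', 'pharmacy', 'brown'] (min_width=22, slack=0)
Line 2: ['pencil', 'address', 'is'] (min_width=17, slack=5)
Line 3: ['microwave', 'rock', 'train'] (min_width=20, slack=2)
Line 4: ['house', 'dog', 'music'] (min_width=15, slack=7)
Line 5: ['chapter', 'table', 'go'] (min_width=16, slack=6)
Line 6: ['release', 'version', 'small'] (min_width=21, slack=1)
Line 7: ['diamond', 'dust', 'clean'] (min_width=18, slack=4)
Line 8: ['algorithm'] (min_width=9, slack=13)

Answer: 4 4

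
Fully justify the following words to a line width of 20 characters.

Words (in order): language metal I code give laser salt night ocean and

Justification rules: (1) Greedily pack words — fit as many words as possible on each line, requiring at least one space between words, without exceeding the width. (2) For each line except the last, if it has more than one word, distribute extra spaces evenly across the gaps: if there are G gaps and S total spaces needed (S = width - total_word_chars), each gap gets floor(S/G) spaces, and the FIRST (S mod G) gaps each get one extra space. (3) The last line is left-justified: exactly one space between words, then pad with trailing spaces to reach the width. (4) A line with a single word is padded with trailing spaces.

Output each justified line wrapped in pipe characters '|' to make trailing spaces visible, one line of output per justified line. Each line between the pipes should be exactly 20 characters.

Line 1: ['language', 'metal', 'I'] (min_width=16, slack=4)
Line 2: ['code', 'give', 'laser', 'salt'] (min_width=20, slack=0)
Line 3: ['night', 'ocean', 'and'] (min_width=15, slack=5)

Answer: |language   metal   I|
|code give laser salt|
|night ocean and     |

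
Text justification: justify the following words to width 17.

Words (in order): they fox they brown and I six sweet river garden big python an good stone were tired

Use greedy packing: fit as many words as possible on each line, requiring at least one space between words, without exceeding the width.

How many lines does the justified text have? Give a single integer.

Line 1: ['they', 'fox', 'they'] (min_width=13, slack=4)
Line 2: ['brown', 'and', 'I', 'six'] (min_width=15, slack=2)
Line 3: ['sweet', 'river'] (min_width=11, slack=6)
Line 4: ['garden', 'big', 'python'] (min_width=17, slack=0)
Line 5: ['an', 'good', 'stone'] (min_width=13, slack=4)
Line 6: ['were', 'tired'] (min_width=10, slack=7)
Total lines: 6

Answer: 6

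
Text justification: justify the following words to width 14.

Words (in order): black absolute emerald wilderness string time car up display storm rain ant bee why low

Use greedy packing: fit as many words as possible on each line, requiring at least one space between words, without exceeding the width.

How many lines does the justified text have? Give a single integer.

Answer: 7

Derivation:
Line 1: ['black', 'absolute'] (min_width=14, slack=0)
Line 2: ['emerald'] (min_width=7, slack=7)
Line 3: ['wilderness'] (min_width=10, slack=4)
Line 4: ['string', 'time'] (min_width=11, slack=3)
Line 5: ['car', 'up', 'display'] (min_width=14, slack=0)
Line 6: ['storm', 'rain', 'ant'] (min_width=14, slack=0)
Line 7: ['bee', 'why', 'low'] (min_width=11, slack=3)
Total lines: 7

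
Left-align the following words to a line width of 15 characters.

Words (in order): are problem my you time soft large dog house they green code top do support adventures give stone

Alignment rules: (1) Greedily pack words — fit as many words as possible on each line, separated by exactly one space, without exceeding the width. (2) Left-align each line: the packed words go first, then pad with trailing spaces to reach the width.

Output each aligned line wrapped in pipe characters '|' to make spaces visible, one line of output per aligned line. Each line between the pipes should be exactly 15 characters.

Line 1: ['are', 'problem', 'my'] (min_width=14, slack=1)
Line 2: ['you', 'time', 'soft'] (min_width=13, slack=2)
Line 3: ['large', 'dog', 'house'] (min_width=15, slack=0)
Line 4: ['they', 'green', 'code'] (min_width=15, slack=0)
Line 5: ['top', 'do', 'support'] (min_width=14, slack=1)
Line 6: ['adventures', 'give'] (min_width=15, slack=0)
Line 7: ['stone'] (min_width=5, slack=10)

Answer: |are problem my |
|you time soft  |
|large dog house|
|they green code|
|top do support |
|adventures give|
|stone          |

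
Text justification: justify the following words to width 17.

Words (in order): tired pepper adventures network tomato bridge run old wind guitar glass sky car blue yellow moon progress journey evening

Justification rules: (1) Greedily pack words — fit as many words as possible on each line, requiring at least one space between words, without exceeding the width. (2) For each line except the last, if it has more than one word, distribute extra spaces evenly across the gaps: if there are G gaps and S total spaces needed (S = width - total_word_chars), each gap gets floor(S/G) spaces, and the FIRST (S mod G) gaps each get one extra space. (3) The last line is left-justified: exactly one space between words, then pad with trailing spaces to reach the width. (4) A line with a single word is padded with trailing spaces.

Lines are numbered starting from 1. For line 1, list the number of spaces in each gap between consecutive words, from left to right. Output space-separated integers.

Answer: 6

Derivation:
Line 1: ['tired', 'pepper'] (min_width=12, slack=5)
Line 2: ['adventures'] (min_width=10, slack=7)
Line 3: ['network', 'tomato'] (min_width=14, slack=3)
Line 4: ['bridge', 'run', 'old'] (min_width=14, slack=3)
Line 5: ['wind', 'guitar', 'glass'] (min_width=17, slack=0)
Line 6: ['sky', 'car', 'blue'] (min_width=12, slack=5)
Line 7: ['yellow', 'moon'] (min_width=11, slack=6)
Line 8: ['progress', 'journey'] (min_width=16, slack=1)
Line 9: ['evening'] (min_width=7, slack=10)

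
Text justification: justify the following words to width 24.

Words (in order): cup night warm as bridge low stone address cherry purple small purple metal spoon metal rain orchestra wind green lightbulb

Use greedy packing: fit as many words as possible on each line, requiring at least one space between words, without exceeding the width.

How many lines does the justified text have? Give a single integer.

Line 1: ['cup', 'night', 'warm', 'as', 'bridge'] (min_width=24, slack=0)
Line 2: ['low', 'stone', 'address', 'cherry'] (min_width=24, slack=0)
Line 3: ['purple', 'small', 'purple'] (min_width=19, slack=5)
Line 4: ['metal', 'spoon', 'metal', 'rain'] (min_width=22, slack=2)
Line 5: ['orchestra', 'wind', 'green'] (min_width=20, slack=4)
Line 6: ['lightbulb'] (min_width=9, slack=15)
Total lines: 6

Answer: 6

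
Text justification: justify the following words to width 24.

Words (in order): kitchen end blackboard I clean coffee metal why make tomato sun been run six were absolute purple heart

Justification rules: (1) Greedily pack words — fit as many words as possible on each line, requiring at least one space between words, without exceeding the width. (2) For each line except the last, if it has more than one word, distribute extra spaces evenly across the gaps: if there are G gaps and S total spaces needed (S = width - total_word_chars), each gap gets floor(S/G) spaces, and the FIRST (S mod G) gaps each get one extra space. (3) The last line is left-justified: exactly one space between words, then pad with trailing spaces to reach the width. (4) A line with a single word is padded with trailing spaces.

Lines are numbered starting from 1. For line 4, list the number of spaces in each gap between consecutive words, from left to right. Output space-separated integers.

Answer: 1 1 1

Derivation:
Line 1: ['kitchen', 'end', 'blackboard', 'I'] (min_width=24, slack=0)
Line 2: ['clean', 'coffee', 'metal', 'why'] (min_width=22, slack=2)
Line 3: ['make', 'tomato', 'sun', 'been', 'run'] (min_width=24, slack=0)
Line 4: ['six', 'were', 'absolute', 'purple'] (min_width=24, slack=0)
Line 5: ['heart'] (min_width=5, slack=19)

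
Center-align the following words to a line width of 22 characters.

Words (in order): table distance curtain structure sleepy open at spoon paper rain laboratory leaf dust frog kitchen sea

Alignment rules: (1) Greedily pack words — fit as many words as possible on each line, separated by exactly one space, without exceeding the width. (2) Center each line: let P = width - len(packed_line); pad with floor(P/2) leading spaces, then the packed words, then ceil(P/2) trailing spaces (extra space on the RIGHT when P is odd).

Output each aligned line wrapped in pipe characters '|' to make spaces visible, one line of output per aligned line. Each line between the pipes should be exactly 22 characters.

Line 1: ['table', 'distance', 'curtain'] (min_width=22, slack=0)
Line 2: ['structure', 'sleepy', 'open'] (min_width=21, slack=1)
Line 3: ['at', 'spoon', 'paper', 'rain'] (min_width=19, slack=3)
Line 4: ['laboratory', 'leaf', 'dust'] (min_width=20, slack=2)
Line 5: ['frog', 'kitchen', 'sea'] (min_width=16, slack=6)

Answer: |table distance curtain|
|structure sleepy open |
| at spoon paper rain  |
| laboratory leaf dust |
|   frog kitchen sea   |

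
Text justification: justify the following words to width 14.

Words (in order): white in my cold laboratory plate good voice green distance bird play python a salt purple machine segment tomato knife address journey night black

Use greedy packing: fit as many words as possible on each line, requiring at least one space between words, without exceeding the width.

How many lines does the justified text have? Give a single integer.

Line 1: ['white', 'in', 'my'] (min_width=11, slack=3)
Line 2: ['cold'] (min_width=4, slack=10)
Line 3: ['laboratory'] (min_width=10, slack=4)
Line 4: ['plate', 'good'] (min_width=10, slack=4)
Line 5: ['voice', 'green'] (min_width=11, slack=3)
Line 6: ['distance', 'bird'] (min_width=13, slack=1)
Line 7: ['play', 'python', 'a'] (min_width=13, slack=1)
Line 8: ['salt', 'purple'] (min_width=11, slack=3)
Line 9: ['machine'] (min_width=7, slack=7)
Line 10: ['segment', 'tomato'] (min_width=14, slack=0)
Line 11: ['knife', 'address'] (min_width=13, slack=1)
Line 12: ['journey', 'night'] (min_width=13, slack=1)
Line 13: ['black'] (min_width=5, slack=9)
Total lines: 13

Answer: 13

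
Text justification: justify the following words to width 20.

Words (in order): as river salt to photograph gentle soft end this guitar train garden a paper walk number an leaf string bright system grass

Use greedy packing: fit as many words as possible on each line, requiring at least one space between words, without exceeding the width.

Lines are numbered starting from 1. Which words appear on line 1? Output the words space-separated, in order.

Answer: as river salt to

Derivation:
Line 1: ['as', 'river', 'salt', 'to'] (min_width=16, slack=4)
Line 2: ['photograph', 'gentle'] (min_width=17, slack=3)
Line 3: ['soft', 'end', 'this', 'guitar'] (min_width=20, slack=0)
Line 4: ['train', 'garden', 'a', 'paper'] (min_width=20, slack=0)
Line 5: ['walk', 'number', 'an', 'leaf'] (min_width=19, slack=1)
Line 6: ['string', 'bright', 'system'] (min_width=20, slack=0)
Line 7: ['grass'] (min_width=5, slack=15)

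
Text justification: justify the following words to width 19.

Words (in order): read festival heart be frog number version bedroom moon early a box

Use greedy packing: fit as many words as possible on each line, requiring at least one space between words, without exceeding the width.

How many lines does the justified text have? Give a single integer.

Answer: 4

Derivation:
Line 1: ['read', 'festival', 'heart'] (min_width=19, slack=0)
Line 2: ['be', 'frog', 'number'] (min_width=14, slack=5)
Line 3: ['version', 'bedroom'] (min_width=15, slack=4)
Line 4: ['moon', 'early', 'a', 'box'] (min_width=16, slack=3)
Total lines: 4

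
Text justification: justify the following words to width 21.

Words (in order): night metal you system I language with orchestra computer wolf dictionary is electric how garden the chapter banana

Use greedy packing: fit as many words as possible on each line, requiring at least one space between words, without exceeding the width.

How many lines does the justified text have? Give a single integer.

Line 1: ['night', 'metal', 'you'] (min_width=15, slack=6)
Line 2: ['system', 'I', 'language'] (min_width=17, slack=4)
Line 3: ['with', 'orchestra'] (min_width=14, slack=7)
Line 4: ['computer', 'wolf'] (min_width=13, slack=8)
Line 5: ['dictionary', 'is'] (min_width=13, slack=8)
Line 6: ['electric', 'how', 'garden'] (min_width=19, slack=2)
Line 7: ['the', 'chapter', 'banana'] (min_width=18, slack=3)
Total lines: 7

Answer: 7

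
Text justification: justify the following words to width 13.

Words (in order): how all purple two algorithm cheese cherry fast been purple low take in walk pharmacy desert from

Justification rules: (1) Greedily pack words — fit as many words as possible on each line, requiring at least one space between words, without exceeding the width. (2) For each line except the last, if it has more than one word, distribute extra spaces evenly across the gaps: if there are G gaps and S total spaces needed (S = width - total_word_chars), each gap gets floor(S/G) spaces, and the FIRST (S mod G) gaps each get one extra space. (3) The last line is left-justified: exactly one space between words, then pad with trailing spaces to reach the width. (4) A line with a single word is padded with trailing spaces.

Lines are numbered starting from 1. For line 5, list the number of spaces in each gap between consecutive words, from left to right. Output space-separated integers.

Line 1: ['how', 'all'] (min_width=7, slack=6)
Line 2: ['purple', 'two'] (min_width=10, slack=3)
Line 3: ['algorithm'] (min_width=9, slack=4)
Line 4: ['cheese', 'cherry'] (min_width=13, slack=0)
Line 5: ['fast', 'been'] (min_width=9, slack=4)
Line 6: ['purple', 'low'] (min_width=10, slack=3)
Line 7: ['take', 'in', 'walk'] (min_width=12, slack=1)
Line 8: ['pharmacy'] (min_width=8, slack=5)
Line 9: ['desert', 'from'] (min_width=11, slack=2)

Answer: 5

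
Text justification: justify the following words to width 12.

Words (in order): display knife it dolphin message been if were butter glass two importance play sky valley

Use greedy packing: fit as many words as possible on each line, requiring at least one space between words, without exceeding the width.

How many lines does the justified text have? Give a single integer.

Answer: 10

Derivation:
Line 1: ['display'] (min_width=7, slack=5)
Line 2: ['knife', 'it'] (min_width=8, slack=4)
Line 3: ['dolphin'] (min_width=7, slack=5)
Line 4: ['message', 'been'] (min_width=12, slack=0)
Line 5: ['if', 'were'] (min_width=7, slack=5)
Line 6: ['butter', 'glass'] (min_width=12, slack=0)
Line 7: ['two'] (min_width=3, slack=9)
Line 8: ['importance'] (min_width=10, slack=2)
Line 9: ['play', 'sky'] (min_width=8, slack=4)
Line 10: ['valley'] (min_width=6, slack=6)
Total lines: 10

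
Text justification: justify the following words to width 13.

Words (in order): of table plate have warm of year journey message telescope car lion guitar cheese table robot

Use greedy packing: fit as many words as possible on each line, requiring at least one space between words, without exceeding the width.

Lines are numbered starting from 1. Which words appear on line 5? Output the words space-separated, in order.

Answer: message

Derivation:
Line 1: ['of', 'table'] (min_width=8, slack=5)
Line 2: ['plate', 'have'] (min_width=10, slack=3)
Line 3: ['warm', 'of', 'year'] (min_width=12, slack=1)
Line 4: ['journey'] (min_width=7, slack=6)
Line 5: ['message'] (min_width=7, slack=6)
Line 6: ['telescope', 'car'] (min_width=13, slack=0)
Line 7: ['lion', 'guitar'] (min_width=11, slack=2)
Line 8: ['cheese', 'table'] (min_width=12, slack=1)
Line 9: ['robot'] (min_width=5, slack=8)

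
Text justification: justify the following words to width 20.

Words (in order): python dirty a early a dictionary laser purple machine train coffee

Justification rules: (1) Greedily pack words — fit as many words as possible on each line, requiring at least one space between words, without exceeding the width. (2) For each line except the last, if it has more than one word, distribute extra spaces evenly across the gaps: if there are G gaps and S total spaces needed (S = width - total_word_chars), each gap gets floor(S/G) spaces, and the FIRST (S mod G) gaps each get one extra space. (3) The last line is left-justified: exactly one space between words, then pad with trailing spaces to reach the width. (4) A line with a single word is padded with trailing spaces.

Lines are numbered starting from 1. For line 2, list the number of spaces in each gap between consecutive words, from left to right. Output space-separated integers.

Line 1: ['python', 'dirty', 'a', 'early'] (min_width=20, slack=0)
Line 2: ['a', 'dictionary', 'laser'] (min_width=18, slack=2)
Line 3: ['purple', 'machine', 'train'] (min_width=20, slack=0)
Line 4: ['coffee'] (min_width=6, slack=14)

Answer: 2 2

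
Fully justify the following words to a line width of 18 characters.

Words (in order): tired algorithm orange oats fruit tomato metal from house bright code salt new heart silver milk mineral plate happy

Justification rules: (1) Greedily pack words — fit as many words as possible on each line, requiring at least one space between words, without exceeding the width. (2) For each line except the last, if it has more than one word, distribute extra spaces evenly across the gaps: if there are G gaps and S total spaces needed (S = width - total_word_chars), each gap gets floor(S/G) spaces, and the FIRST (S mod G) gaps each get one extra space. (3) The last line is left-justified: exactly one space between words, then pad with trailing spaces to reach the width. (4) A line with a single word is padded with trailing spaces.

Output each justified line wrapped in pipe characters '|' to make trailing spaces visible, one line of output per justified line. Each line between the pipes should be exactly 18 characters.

Answer: |tired    algorithm|
|orange  oats fruit|
|tomato  metal from|
|house  bright code|
|salt   new   heart|
|silver        milk|
|mineral      plate|
|happy             |

Derivation:
Line 1: ['tired', 'algorithm'] (min_width=15, slack=3)
Line 2: ['orange', 'oats', 'fruit'] (min_width=17, slack=1)
Line 3: ['tomato', 'metal', 'from'] (min_width=17, slack=1)
Line 4: ['house', 'bright', 'code'] (min_width=17, slack=1)
Line 5: ['salt', 'new', 'heart'] (min_width=14, slack=4)
Line 6: ['silver', 'milk'] (min_width=11, slack=7)
Line 7: ['mineral', 'plate'] (min_width=13, slack=5)
Line 8: ['happy'] (min_width=5, slack=13)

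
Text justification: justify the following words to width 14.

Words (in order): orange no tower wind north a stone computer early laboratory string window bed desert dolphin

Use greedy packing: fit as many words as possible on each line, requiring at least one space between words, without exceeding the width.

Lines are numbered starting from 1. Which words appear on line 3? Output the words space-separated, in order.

Line 1: ['orange', 'no'] (min_width=9, slack=5)
Line 2: ['tower', 'wind'] (min_width=10, slack=4)
Line 3: ['north', 'a', 'stone'] (min_width=13, slack=1)
Line 4: ['computer', 'early'] (min_width=14, slack=0)
Line 5: ['laboratory'] (min_width=10, slack=4)
Line 6: ['string', 'window'] (min_width=13, slack=1)
Line 7: ['bed', 'desert'] (min_width=10, slack=4)
Line 8: ['dolphin'] (min_width=7, slack=7)

Answer: north a stone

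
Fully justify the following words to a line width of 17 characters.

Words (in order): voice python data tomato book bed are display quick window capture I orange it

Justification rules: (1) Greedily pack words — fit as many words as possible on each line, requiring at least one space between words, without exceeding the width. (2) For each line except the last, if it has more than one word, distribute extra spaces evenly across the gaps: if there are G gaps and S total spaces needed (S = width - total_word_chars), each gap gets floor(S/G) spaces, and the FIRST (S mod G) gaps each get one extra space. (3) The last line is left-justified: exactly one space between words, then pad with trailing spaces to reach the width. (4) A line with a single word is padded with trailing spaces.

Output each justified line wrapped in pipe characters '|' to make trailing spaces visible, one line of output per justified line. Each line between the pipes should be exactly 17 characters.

Line 1: ['voice', 'python', 'data'] (min_width=17, slack=0)
Line 2: ['tomato', 'book', 'bed'] (min_width=15, slack=2)
Line 3: ['are', 'display', 'quick'] (min_width=17, slack=0)
Line 4: ['window', 'capture', 'I'] (min_width=16, slack=1)
Line 5: ['orange', 'it'] (min_width=9, slack=8)

Answer: |voice python data|
|tomato  book  bed|
|are display quick|
|window  capture I|
|orange it        |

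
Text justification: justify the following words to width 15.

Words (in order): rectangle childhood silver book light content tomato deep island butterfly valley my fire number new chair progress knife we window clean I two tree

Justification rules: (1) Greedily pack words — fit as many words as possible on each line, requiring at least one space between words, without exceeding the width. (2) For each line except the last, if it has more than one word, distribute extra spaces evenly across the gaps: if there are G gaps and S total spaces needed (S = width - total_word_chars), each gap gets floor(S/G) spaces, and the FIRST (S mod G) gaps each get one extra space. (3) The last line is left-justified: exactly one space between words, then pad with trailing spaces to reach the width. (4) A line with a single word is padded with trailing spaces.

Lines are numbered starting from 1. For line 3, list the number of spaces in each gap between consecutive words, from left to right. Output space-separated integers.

Line 1: ['rectangle'] (min_width=9, slack=6)
Line 2: ['childhood'] (min_width=9, slack=6)
Line 3: ['silver', 'book'] (min_width=11, slack=4)
Line 4: ['light', 'content'] (min_width=13, slack=2)
Line 5: ['tomato', 'deep'] (min_width=11, slack=4)
Line 6: ['island'] (min_width=6, slack=9)
Line 7: ['butterfly'] (min_width=9, slack=6)
Line 8: ['valley', 'my', 'fire'] (min_width=14, slack=1)
Line 9: ['number', 'new'] (min_width=10, slack=5)
Line 10: ['chair', 'progress'] (min_width=14, slack=1)
Line 11: ['knife', 'we', 'window'] (min_width=15, slack=0)
Line 12: ['clean', 'I', 'two'] (min_width=11, slack=4)
Line 13: ['tree'] (min_width=4, slack=11)

Answer: 5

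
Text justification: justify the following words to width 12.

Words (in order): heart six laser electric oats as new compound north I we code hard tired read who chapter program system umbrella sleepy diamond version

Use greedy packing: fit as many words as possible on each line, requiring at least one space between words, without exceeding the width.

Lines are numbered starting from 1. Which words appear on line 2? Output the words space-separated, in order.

Line 1: ['heart', 'six'] (min_width=9, slack=3)
Line 2: ['laser'] (min_width=5, slack=7)
Line 3: ['electric'] (min_width=8, slack=4)
Line 4: ['oats', 'as', 'new'] (min_width=11, slack=1)
Line 5: ['compound'] (min_width=8, slack=4)
Line 6: ['north', 'I', 'we'] (min_width=10, slack=2)
Line 7: ['code', 'hard'] (min_width=9, slack=3)
Line 8: ['tired', 'read'] (min_width=10, slack=2)
Line 9: ['who', 'chapter'] (min_width=11, slack=1)
Line 10: ['program'] (min_width=7, slack=5)
Line 11: ['system'] (min_width=6, slack=6)
Line 12: ['umbrella'] (min_width=8, slack=4)
Line 13: ['sleepy'] (min_width=6, slack=6)
Line 14: ['diamond'] (min_width=7, slack=5)
Line 15: ['version'] (min_width=7, slack=5)

Answer: laser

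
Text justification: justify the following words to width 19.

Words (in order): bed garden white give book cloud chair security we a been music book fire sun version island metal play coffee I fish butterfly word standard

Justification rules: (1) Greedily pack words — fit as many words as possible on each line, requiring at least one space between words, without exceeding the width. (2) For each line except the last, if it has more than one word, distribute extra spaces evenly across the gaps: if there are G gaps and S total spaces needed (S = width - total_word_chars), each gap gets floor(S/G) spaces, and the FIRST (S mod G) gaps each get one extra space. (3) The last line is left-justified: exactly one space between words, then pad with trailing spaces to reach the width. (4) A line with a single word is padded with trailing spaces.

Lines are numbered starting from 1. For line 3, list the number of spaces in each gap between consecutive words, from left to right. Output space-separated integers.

Line 1: ['bed', 'garden', 'white'] (min_width=16, slack=3)
Line 2: ['give', 'book', 'cloud'] (min_width=15, slack=4)
Line 3: ['chair', 'security', 'we', 'a'] (min_width=19, slack=0)
Line 4: ['been', 'music', 'book'] (min_width=15, slack=4)
Line 5: ['fire', 'sun', 'version'] (min_width=16, slack=3)
Line 6: ['island', 'metal', 'play'] (min_width=17, slack=2)
Line 7: ['coffee', 'I', 'fish'] (min_width=13, slack=6)
Line 8: ['butterfly', 'word'] (min_width=14, slack=5)
Line 9: ['standard'] (min_width=8, slack=11)

Answer: 1 1 1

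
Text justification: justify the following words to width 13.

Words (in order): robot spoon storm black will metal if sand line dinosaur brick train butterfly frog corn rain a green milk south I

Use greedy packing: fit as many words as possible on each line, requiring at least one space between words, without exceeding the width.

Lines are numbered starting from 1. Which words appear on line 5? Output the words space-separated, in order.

Answer: dinosaur

Derivation:
Line 1: ['robot', 'spoon'] (min_width=11, slack=2)
Line 2: ['storm', 'black'] (min_width=11, slack=2)
Line 3: ['will', 'metal', 'if'] (min_width=13, slack=0)
Line 4: ['sand', 'line'] (min_width=9, slack=4)
Line 5: ['dinosaur'] (min_width=8, slack=5)
Line 6: ['brick', 'train'] (min_width=11, slack=2)
Line 7: ['butterfly'] (min_width=9, slack=4)
Line 8: ['frog', 'corn'] (min_width=9, slack=4)
Line 9: ['rain', 'a', 'green'] (min_width=12, slack=1)
Line 10: ['milk', 'south', 'I'] (min_width=12, slack=1)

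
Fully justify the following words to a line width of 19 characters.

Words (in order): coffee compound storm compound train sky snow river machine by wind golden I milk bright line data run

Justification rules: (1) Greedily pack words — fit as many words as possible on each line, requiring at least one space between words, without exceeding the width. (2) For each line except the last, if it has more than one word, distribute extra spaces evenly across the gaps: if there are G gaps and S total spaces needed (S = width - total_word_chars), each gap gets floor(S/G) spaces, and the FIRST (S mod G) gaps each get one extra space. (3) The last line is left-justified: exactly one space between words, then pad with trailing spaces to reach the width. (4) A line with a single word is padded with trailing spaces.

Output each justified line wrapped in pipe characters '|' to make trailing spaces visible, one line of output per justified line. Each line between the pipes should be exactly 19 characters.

Line 1: ['coffee', 'compound'] (min_width=15, slack=4)
Line 2: ['storm', 'compound'] (min_width=14, slack=5)
Line 3: ['train', 'sky', 'snow'] (min_width=14, slack=5)
Line 4: ['river', 'machine', 'by'] (min_width=16, slack=3)
Line 5: ['wind', 'golden', 'I', 'milk'] (min_width=18, slack=1)
Line 6: ['bright', 'line', 'data'] (min_width=16, slack=3)
Line 7: ['run'] (min_width=3, slack=16)

Answer: |coffee     compound|
|storm      compound|
|train    sky   snow|
|river   machine  by|
|wind  golden I milk|
|bright   line  data|
|run                |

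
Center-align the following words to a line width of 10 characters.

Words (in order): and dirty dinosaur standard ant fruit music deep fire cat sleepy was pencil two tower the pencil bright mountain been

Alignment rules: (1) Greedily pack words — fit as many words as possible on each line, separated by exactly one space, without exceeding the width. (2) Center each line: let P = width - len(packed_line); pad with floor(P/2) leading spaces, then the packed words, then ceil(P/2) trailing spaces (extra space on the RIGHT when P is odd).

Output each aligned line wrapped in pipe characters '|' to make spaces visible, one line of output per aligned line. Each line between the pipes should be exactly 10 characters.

Answer: |and dirty |
| dinosaur |
| standard |
|ant fruit |
|music deep|
| fire cat |
|sleepy was|
|pencil two|
|tower the |
|  pencil  |
|  bright  |
| mountain |
|   been   |

Derivation:
Line 1: ['and', 'dirty'] (min_width=9, slack=1)
Line 2: ['dinosaur'] (min_width=8, slack=2)
Line 3: ['standard'] (min_width=8, slack=2)
Line 4: ['ant', 'fruit'] (min_width=9, slack=1)
Line 5: ['music', 'deep'] (min_width=10, slack=0)
Line 6: ['fire', 'cat'] (min_width=8, slack=2)
Line 7: ['sleepy', 'was'] (min_width=10, slack=0)
Line 8: ['pencil', 'two'] (min_width=10, slack=0)
Line 9: ['tower', 'the'] (min_width=9, slack=1)
Line 10: ['pencil'] (min_width=6, slack=4)
Line 11: ['bright'] (min_width=6, slack=4)
Line 12: ['mountain'] (min_width=8, slack=2)
Line 13: ['been'] (min_width=4, slack=6)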